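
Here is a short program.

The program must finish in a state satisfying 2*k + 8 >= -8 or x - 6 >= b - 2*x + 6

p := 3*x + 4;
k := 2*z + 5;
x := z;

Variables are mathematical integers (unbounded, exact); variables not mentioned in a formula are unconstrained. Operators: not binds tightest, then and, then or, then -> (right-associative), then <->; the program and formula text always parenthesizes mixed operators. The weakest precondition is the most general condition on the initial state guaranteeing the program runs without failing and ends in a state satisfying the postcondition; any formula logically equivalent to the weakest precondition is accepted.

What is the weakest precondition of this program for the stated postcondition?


Working backward. After the program, the postcondition 2*k + 8 >= -8 or x - 6 >= b - 2*x + 6 must hold; in canonical form it is 2*k >= -16 or 3*x >= b + 12.
Before x := z: 2*k >= -16 or 3*z >= b + 12
Before k := 2*z + 5: 4*z >= -26 or 3*z >= b + 12
Before p := 3*x + 4: 4*z >= -26 or 3*z >= b + 12
Answer: WP = 4*z >= -26 or 3*z >= b + 12


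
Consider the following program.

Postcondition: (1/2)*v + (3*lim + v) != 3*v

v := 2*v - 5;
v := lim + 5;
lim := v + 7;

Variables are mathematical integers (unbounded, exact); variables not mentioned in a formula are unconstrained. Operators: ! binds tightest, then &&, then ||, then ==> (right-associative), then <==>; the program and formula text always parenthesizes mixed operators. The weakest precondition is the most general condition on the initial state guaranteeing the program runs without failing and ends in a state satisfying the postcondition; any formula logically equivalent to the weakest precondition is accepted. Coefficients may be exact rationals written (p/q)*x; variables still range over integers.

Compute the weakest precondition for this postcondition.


Working backward. After the program, the postcondition (1/2)*v + (3*lim + v) != 3*v must hold; in canonical form it is 3*lim != (3/2)*v.
Before lim := v + 7: (3/2)*v != -21
Before v := lim + 5: (3/2)*lim != -57/2
Before v := 2*v - 5: (3/2)*lim != -57/2
Answer: WP = (3/2)*lim != -57/2


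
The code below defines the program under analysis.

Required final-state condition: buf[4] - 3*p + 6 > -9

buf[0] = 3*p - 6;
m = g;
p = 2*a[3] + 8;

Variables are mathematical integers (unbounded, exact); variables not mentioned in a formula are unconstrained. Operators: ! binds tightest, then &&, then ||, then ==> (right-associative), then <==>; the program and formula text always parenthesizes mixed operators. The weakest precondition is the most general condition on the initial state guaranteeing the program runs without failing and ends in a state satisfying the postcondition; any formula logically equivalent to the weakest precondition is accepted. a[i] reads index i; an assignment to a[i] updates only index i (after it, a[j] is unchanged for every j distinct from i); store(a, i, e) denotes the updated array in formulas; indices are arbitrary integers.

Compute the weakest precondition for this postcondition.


Working backward. After the program, the postcondition buf[4] - 3*p + 6 > -9 must hold; in canonical form it is buf[4] > 3*p - 15.
Before p := 2*a[3] + 8: buf[4] > 6*a[3] + 9
Before m := g: buf[4] > 6*a[3] + 9
Before buf[0] := 3*p - 6: buf[4] > 6*a[3] + 9
Answer: WP = buf[4] > 6*a[3] + 9


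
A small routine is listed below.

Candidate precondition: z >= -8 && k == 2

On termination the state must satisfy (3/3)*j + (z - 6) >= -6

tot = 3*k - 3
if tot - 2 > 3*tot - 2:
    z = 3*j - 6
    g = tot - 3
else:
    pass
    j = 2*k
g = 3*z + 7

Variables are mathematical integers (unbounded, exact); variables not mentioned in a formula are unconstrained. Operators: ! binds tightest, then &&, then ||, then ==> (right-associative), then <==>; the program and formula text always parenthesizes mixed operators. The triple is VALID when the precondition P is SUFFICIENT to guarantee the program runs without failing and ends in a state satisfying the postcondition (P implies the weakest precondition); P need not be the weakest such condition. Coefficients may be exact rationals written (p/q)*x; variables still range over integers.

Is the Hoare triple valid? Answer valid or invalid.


Working backward. After the program, the postcondition (3/3)*j + (z - 6) >= -6 must hold; in canonical form it is j + z >= 0.
Before g := 3*z + 7: j + z >= 0
Then branch requires 4*j >= 6; else branch requires 2*k + z >= 0.
Before the if: (2*tot < 0 ==> 4*j >= 6) && ((!(2*tot < 0)) ==> 2*k + z >= 0)
Before tot := 3*k - 3: (6*k < 6 ==> 4*j >= 6) && ((!(6*k < 6)) ==> 2*k + z >= 0)
The weakest precondition is (6*k < 6 ==> 4*j >= 6) && ((!(6*k < 6)) ==> 2*k + z >= 0).
Check whether z >= -8 && k == 2 implies it.
Countermodel: at the initial state j = 0, k = 2, z = -8, the precondition holds but the weakest precondition fails.
Answer: invalid


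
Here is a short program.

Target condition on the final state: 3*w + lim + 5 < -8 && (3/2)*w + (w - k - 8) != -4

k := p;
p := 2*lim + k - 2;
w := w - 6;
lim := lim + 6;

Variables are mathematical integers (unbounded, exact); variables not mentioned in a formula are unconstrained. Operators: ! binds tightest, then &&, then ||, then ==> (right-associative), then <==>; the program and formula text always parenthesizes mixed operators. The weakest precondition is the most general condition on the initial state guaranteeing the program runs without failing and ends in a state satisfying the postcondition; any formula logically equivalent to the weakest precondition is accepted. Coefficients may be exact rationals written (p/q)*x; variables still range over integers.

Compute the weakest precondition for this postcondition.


Working backward. After the program, the postcondition 3*w + lim + 5 < -8 && (3/2)*w + (w - k - 8) != -4 must hold; in canonical form it is lim + 3*w < -13 && (5/2)*w != k + 4.
Before lim := lim + 6: lim + 3*w < -19 && (5/2)*w != k + 4
Before w := w - 6: lim + 3*w < -1 && (5/2)*w != k + 19
Before p := 2*lim + k - 2: lim + 3*w < -1 && (5/2)*w != k + 19
Before k := p: lim + 3*w < -1 && (5/2)*w != p + 19
Answer: WP = lim + 3*w < -1 && (5/2)*w != p + 19


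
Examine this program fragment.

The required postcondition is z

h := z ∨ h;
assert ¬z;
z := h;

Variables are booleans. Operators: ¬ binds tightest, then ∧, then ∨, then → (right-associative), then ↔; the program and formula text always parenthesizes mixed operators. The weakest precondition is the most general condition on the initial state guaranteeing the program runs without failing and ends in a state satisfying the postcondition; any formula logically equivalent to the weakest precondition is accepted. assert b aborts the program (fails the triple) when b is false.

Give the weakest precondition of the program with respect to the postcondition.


Working backward. After the program, z must hold.
Before z := h: h
Before assert ¬z: (¬z) ∧ h
Before h := z ∨ h: (¬z) ∧ (z ∨ h)
Answer: WP = (¬z) ∧ (z ∨ h)


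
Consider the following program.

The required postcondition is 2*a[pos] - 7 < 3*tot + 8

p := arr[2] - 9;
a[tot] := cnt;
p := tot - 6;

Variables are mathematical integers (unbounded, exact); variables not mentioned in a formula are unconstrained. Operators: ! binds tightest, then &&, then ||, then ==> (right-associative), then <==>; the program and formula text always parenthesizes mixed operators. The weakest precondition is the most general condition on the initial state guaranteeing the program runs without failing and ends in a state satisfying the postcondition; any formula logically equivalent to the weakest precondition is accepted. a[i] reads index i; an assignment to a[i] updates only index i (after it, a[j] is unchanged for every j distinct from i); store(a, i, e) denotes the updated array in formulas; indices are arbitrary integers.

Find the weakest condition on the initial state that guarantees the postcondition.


Working backward. After the program, the postcondition 2*a[pos] - 7 < 3*tot + 8 must hold; in canonical form it is 2*a[pos] < 3*tot + 15.
Before p := tot - 6: 2*a[pos] < 3*tot + 15
Before a[tot] := cnt: 2*store(a, tot, cnt)[pos] < 3*tot + 15
Before p := arr[2] - 9: 2*store(a, tot, cnt)[pos] < 3*tot + 15
Answer: WP = 2*store(a, tot, cnt)[pos] < 3*tot + 15


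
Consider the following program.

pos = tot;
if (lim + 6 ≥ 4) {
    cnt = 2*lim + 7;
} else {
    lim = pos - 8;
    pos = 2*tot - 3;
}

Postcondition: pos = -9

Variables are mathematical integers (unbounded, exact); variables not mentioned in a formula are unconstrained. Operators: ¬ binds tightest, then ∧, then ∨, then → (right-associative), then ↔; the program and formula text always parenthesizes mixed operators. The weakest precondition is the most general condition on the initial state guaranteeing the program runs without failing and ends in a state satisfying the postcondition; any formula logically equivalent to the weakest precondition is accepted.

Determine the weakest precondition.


Working backward. After the program, pos = -9 must hold.
Then branch requires pos = -9; else branch requires 2*tot = -6.
Before the if: (lim ≥ -2 → pos = -9) ∧ ((¬(lim ≥ -2)) → 2*tot = -6)
Before pos := tot: (lim ≥ -2 → tot = -9) ∧ ((¬(lim ≥ -2)) → 2*tot = -6)
Answer: WP = (lim ≥ -2 → tot = -9) ∧ ((¬(lim ≥ -2)) → 2*tot = -6)


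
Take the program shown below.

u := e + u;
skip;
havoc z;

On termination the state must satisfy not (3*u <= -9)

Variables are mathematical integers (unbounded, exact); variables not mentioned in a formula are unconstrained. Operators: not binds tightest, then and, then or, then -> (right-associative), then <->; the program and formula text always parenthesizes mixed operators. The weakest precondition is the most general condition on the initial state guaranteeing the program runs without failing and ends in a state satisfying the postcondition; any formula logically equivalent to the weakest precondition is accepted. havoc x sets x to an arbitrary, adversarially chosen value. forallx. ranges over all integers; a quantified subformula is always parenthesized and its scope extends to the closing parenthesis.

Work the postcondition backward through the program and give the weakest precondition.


Working backward. After the program, not (3*u <= -9) must hold.
Before havoc z: not (3*u <= -9)
Before skip: not (3*u <= -9)
Before u := e + u: not (3*e + 3*u <= -9)
Answer: WP = not (3*e + 3*u <= -9)


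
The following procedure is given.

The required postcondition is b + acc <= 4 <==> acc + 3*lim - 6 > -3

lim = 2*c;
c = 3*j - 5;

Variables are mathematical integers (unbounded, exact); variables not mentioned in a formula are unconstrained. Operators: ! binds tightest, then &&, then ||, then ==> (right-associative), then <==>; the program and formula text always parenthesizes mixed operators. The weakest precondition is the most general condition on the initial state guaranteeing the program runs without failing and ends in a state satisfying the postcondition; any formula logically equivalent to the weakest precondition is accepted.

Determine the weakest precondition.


Working backward. After the program, the postcondition b + acc <= 4 <==> acc + 3*lim - 6 > -3 must hold; in canonical form it is acc + b <= 4 <==> acc + 3*lim > 3.
Before c := 3*j - 5: acc + b <= 4 <==> acc + 3*lim > 3
Before lim := 2*c: acc + b <= 4 <==> acc + 6*c > 3
Answer: WP = acc + b <= 4 <==> acc + 6*c > 3


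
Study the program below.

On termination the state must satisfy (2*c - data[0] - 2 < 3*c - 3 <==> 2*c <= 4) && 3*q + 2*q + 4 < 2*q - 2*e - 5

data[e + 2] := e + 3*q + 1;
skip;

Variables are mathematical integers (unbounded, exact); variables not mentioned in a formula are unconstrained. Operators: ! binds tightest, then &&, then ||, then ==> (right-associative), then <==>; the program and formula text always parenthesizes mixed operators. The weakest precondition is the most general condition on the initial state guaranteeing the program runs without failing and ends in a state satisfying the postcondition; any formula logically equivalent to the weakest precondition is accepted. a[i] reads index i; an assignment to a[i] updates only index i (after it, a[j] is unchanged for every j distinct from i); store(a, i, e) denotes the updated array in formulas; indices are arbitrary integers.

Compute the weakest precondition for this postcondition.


Working backward. After the program, the postcondition (2*c - data[0] - 2 < 3*c - 3 <==> 2*c <= 4) && 3*q + 2*q + 4 < 2*q - 2*e - 5 must hold; in canonical form it is (data[0] + c > 1 <==> 2*c <= 4) && 2*e + 3*q < -9.
Before skip: (data[0] + c > 1 <==> 2*c <= 4) && 2*e + 3*q < -9
Before data[e + 2] := e + 3*q + 1: (store(data, e + 2, e + 3*q + 1)[0] + c > 1 <==> 2*c <= 4) && 2*e + 3*q < -9
Answer: WP = (store(data, e + 2, e + 3*q + 1)[0] + c > 1 <==> 2*c <= 4) && 2*e + 3*q < -9


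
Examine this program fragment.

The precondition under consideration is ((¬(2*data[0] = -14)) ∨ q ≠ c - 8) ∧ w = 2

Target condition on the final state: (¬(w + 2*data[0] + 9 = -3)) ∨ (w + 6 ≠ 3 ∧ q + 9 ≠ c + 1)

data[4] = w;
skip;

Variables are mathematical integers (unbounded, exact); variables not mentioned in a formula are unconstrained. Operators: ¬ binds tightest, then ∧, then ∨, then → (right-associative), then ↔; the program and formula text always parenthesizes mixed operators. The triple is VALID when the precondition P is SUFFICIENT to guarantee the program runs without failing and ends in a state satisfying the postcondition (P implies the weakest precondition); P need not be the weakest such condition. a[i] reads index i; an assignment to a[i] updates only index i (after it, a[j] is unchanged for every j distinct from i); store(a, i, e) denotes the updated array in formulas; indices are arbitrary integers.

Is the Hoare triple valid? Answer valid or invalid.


Working backward. After the program, the postcondition (¬(w + 2*data[0] + 9 = -3)) ∨ (w + 6 ≠ 3 ∧ q + 9 ≠ c + 1) must hold; in canonical form it is (¬(2*data[0] + w = -12)) ∨ (w ≠ -3 ∧ q ≠ c - 8).
Before skip: (¬(2*data[0] + w = -12)) ∨ (w ≠ -3 ∧ q ≠ c - 8)
Before data[4] := w: (¬(2*data[0] + w = -12)) ∨ (w ≠ -3 ∧ q ≠ c - 8)
The weakest precondition is (¬(2*data[0] + w = -12)) ∨ (w ≠ -3 ∧ q ≠ c - 8).
Check whether ((¬(2*data[0] = -14)) ∨ q ≠ c - 8) ∧ w = 2 implies it.
Every state satisfying the precondition satisfies the weakest precondition: the implication holds.
Answer: valid


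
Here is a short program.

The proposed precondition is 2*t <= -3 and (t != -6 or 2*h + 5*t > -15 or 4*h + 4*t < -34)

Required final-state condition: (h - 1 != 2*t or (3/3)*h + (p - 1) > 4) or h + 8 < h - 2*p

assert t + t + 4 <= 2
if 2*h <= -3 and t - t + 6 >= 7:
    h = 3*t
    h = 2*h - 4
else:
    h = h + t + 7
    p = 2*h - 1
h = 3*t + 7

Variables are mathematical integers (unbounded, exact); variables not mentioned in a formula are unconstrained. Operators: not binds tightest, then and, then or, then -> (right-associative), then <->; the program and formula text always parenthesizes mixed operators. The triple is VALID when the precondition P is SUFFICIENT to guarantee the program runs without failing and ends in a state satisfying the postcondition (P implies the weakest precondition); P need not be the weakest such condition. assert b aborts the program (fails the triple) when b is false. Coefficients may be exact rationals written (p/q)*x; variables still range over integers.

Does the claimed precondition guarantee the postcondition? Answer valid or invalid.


Working backward. After the program, the postcondition (h - 1 != 2*t or (3/3)*h + (p - 1) > 4) or h + 8 < h - 2*p must hold; in canonical form it is h != 2*t + 1 or h + p > 5 or 2*p < -8.
Before h := 3*t + 7: t != -6 or p + 3*t > -2 or 2*p < -8
Then branch requires t != -6 or p + 3*t > -2 or 2*p < -8; else branch requires t != -6 or 2*h + 5*t > -15 or 4*h + 4*t < -34.
Before the if: t != -6 or 2*h + 5*t > -15 or 4*h + 4*t < -34
Before assert t + t + 4 <= 2: 2*t <= -2 and (t != -6 or 2*h + 5*t > -15 or 4*h + 4*t < -34)
The weakest precondition is 2*t <= -2 and (t != -6 or 2*h + 5*t > -15 or 4*h + 4*t < -34).
Check whether 2*t <= -3 and (t != -6 or 2*h + 5*t > -15 or 4*h + 4*t < -34) implies it.
Every state satisfying the precondition satisfies the weakest precondition: the implication holds.
Answer: valid


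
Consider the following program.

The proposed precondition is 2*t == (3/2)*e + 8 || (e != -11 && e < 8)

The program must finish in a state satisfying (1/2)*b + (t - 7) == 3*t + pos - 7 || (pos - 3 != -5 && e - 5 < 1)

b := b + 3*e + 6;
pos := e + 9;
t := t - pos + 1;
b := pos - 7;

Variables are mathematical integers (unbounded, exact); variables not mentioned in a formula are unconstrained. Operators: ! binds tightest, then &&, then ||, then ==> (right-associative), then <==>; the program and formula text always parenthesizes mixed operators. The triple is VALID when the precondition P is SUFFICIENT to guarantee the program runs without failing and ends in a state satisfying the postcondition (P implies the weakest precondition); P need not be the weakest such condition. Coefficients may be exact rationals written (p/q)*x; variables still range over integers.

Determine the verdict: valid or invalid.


Working backward. After the program, the postcondition (1/2)*b + (t - 7) == 3*t + pos - 7 || (pos - 3 != -5 && e - 5 < 1) must hold; in canonical form it is (1/2)*b == pos + 2*t || (pos != -2 && e < 6).
Before b := pos - 7: (1/2)*pos + 2*t == -7/2 || (pos != -2 && e < 6)
Before t := t - pos + 1: 2*t == (3/2)*pos - 11/2 || (pos != -2 && e < 6)
Before pos := e + 9: 2*t == (3/2)*e + 8 || (e != -11 && e < 6)
Before b := b + 3*e + 6: 2*t == (3/2)*e + 8 || (e != -11 && e < 6)
The weakest precondition is 2*t == (3/2)*e + 8 || (e != -11 && e < 6).
Check whether 2*t == (3/2)*e + 8 || (e != -11 && e < 8) implies it.
Countermodel: at the initial state e = 7, t = 10, the precondition holds but the weakest precondition fails.
Answer: invalid


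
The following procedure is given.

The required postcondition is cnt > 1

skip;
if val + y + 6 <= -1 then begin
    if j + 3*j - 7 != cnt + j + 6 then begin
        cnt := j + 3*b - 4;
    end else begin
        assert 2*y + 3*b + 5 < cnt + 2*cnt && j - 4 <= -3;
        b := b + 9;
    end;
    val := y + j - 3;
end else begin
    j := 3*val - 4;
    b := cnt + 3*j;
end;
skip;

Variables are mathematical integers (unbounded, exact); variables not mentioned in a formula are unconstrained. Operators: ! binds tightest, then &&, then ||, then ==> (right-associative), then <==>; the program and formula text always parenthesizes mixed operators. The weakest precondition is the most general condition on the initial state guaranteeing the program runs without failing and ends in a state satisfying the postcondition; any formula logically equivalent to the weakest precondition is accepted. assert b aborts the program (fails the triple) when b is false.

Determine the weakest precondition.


Working backward. After the program, cnt > 1 must hold.
Before skip: cnt > 1
Then branch requires (3*j != cnt + 13 ==> 3*b + j > 5) && ((!(3*j != cnt + 13)) ==> (3*b + 2*y < 3*cnt - 5 && j <= 1 && cnt > 1)); else branch requires cnt > 1.
Before the if: (val + y <= -7 ==> ((3*j != cnt + 13 ==> 3*b + j > 5) && ((!(3*j != cnt + 13)) ==> (3*b + 2*y < 3*cnt - 5 && j <= 1 && cnt > 1)))) && ((!(val + y <= -7)) ==> cnt > 1)
Before skip: (val + y <= -7 ==> ((3*j != cnt + 13 ==> 3*b + j > 5) && ((!(3*j != cnt + 13)) ==> (3*b + 2*y < 3*cnt - 5 && j <= 1 && cnt > 1)))) && ((!(val + y <= -7)) ==> cnt > 1)
Answer: WP = (val + y <= -7 ==> ((3*j != cnt + 13 ==> 3*b + j > 5) && ((!(3*j != cnt + 13)) ==> (3*b + 2*y < 3*cnt - 5 && j <= 1 && cnt > 1)))) && ((!(val + y <= -7)) ==> cnt > 1)


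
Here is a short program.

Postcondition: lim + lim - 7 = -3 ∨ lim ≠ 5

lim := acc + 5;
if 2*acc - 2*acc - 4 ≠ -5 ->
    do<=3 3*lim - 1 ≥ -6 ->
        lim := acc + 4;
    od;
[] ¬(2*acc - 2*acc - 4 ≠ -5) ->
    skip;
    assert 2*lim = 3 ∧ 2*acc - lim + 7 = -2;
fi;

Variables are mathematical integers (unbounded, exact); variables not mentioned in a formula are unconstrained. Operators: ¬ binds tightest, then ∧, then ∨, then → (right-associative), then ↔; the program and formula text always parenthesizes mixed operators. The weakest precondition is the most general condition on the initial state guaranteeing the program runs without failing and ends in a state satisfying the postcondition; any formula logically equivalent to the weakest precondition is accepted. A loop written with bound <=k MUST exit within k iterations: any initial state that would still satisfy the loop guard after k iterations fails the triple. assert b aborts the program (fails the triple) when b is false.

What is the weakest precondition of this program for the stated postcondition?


Working backward. After the program, the postcondition lim + lim - 7 = -3 ∨ lim ≠ 5 must hold; in canonical form it is 2*lim = 4 ∨ lim ≠ 5.
Then branch requires (3*lim ≥ -5 → ((3*acc ≥ -17 → ((3*acc ≥ -17 → ((¬(3*acc ≥ -17)) ∧ (2*acc = -4 ∨ acc ≠ 1))) ∧ ((¬(3*acc ≥ -17)) → (2*acc = -4 ∨ acc ≠ 1)))) ∧ ((¬(3*acc ≥ -17)) → (2*acc = -4 ∨ acc ≠ 1)))) ∧ ((¬(3*lim ≥ -5)) → (2*lim = 4 ∨ lim ≠ 5)); else branch requires 2*lim = 3 ∧ 2*acc = lim - 9 ∧ (2*lim = 4 ∨ lim ≠ 5).
Before the if: (3*lim ≥ -5 → ((3*acc ≥ -17 → ((3*acc ≥ -17 → ((¬(3*acc ≥ -17)) ∧ (2*acc = -4 ∨ acc ≠ 1))) ∧ ((¬(3*acc ≥ -17)) → (2*acc = -4 ∨ acc ≠ 1)))) ∧ ((¬(3*acc ≥ -17)) → (2*acc = -4 ∨ acc ≠ 1)))) ∧ ((¬(3*lim ≥ -5)) → (2*lim = 4 ∨ lim ≠ 5))
Before lim := acc + 5: (3*acc ≥ -20 → ((3*acc ≥ -17 → ((3*acc ≥ -17 → ((¬(3*acc ≥ -17)) ∧ (2*acc = -4 ∨ acc ≠ 1))) ∧ ((¬(3*acc ≥ -17)) → (2*acc = -4 ∨ acc ≠ 1)))) ∧ ((¬(3*acc ≥ -17)) → (2*acc = -4 ∨ acc ≠ 1)))) ∧ ((¬(3*acc ≥ -20)) → (2*acc = -6 ∨ acc ≠ 0))
Answer: WP = (3*acc ≥ -20 → ((3*acc ≥ -17 → ((3*acc ≥ -17 → ((¬(3*acc ≥ -17)) ∧ (2*acc = -4 ∨ acc ≠ 1))) ∧ ((¬(3*acc ≥ -17)) → (2*acc = -4 ∨ acc ≠ 1)))) ∧ ((¬(3*acc ≥ -17)) → (2*acc = -4 ∨ acc ≠ 1)))) ∧ ((¬(3*acc ≥ -20)) → (2*acc = -6 ∨ acc ≠ 0))


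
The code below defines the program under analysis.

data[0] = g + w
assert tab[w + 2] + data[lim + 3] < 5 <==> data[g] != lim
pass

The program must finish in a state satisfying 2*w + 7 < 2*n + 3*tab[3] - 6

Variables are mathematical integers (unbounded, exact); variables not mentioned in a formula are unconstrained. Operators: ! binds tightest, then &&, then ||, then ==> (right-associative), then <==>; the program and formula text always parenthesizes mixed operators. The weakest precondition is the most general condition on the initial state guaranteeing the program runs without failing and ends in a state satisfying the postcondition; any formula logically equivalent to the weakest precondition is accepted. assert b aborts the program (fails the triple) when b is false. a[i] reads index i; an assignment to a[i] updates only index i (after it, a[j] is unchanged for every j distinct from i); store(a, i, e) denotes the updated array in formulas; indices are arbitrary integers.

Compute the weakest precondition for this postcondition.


Working backward. After the program, the postcondition 2*w + 7 < 2*n + 3*tab[3] - 6 must hold; in canonical form it is 2*w < 3*tab[3] + 2*n - 13.
Before skip: 2*w < 3*tab[3] + 2*n - 13
Before assert tab[w + 2] + data[lim + 3] < 5 <==> data[g] != lim: (data[lim + 3] + tab[w + 2] < 5 <==> data[g] != lim) && 2*w < 3*tab[3] + 2*n - 13
Before data[0] := g + w: (tab[w + 2] + store(data, 0, g + w)[lim + 3] < 5 <==> store(data, 0, g + w)[g] != lim) && 2*w < 3*tab[3] + 2*n - 13
Answer: WP = (tab[w + 2] + store(data, 0, g + w)[lim + 3] < 5 <==> store(data, 0, g + w)[g] != lim) && 2*w < 3*tab[3] + 2*n - 13


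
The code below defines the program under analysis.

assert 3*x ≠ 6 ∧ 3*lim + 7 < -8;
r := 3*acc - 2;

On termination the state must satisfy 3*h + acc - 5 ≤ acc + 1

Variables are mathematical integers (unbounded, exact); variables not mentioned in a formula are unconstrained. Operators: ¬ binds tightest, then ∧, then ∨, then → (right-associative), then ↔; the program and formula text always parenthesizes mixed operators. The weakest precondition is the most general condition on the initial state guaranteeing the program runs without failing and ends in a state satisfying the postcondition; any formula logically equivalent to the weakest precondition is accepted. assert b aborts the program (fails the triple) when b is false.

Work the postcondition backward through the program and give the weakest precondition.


Working backward. After the program, the postcondition 3*h + acc - 5 ≤ acc + 1 must hold; in canonical form it is 3*h ≤ 6.
Before r := 3*acc - 2: 3*h ≤ 6
Before assert 3*x ≠ 6 ∧ 3*lim + 7 < -8: 3*x ≠ 6 ∧ 3*lim < -15 ∧ 3*h ≤ 6
Answer: WP = 3*x ≠ 6 ∧ 3*lim < -15 ∧ 3*h ≤ 6


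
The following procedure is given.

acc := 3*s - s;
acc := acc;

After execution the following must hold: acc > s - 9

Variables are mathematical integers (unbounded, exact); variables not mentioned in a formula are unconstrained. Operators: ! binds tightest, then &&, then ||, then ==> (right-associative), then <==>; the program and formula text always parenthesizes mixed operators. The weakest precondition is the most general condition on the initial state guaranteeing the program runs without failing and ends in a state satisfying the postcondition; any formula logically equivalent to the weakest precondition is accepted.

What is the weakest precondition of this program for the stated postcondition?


Working backward. After the program, acc > s - 9 must hold.
Before acc := acc: acc > s - 9
Before acc := 3*s - s: s > -9
Answer: WP = s > -9


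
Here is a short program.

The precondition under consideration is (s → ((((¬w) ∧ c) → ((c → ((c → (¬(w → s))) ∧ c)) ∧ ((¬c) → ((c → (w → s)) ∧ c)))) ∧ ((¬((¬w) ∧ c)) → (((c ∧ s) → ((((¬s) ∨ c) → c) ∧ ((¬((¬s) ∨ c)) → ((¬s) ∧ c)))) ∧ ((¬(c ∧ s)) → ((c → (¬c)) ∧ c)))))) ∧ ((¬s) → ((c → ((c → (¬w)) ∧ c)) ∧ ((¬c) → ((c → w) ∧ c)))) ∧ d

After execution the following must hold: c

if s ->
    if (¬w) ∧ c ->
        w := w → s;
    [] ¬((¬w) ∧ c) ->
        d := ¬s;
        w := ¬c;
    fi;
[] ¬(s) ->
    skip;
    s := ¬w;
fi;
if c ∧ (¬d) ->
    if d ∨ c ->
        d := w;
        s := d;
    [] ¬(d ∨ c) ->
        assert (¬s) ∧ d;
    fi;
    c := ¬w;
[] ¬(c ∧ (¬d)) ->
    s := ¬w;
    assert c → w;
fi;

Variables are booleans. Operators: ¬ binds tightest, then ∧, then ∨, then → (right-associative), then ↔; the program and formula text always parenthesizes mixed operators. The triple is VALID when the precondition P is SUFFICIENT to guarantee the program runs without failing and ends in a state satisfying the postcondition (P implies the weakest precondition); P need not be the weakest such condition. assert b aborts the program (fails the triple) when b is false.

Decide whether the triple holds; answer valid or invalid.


Working backward. After the program, c must hold.
Then branch requires ((d ∨ c) → (¬w)) ∧ ((¬(d ∨ c)) → ((¬s) ∧ d ∧ (¬w))); else branch requires (c → w) ∧ c.
Before the if: ((c ∧ (¬d)) → (((d ∨ c) → (¬w)) ∧ ((¬(d ∨ c)) → ((¬s) ∧ d ∧ (¬w))))) ∧ ((¬(c ∧ (¬d))) → ((c → w) ∧ c))
Then branch requires (((¬w) ∧ c) → (((c ∧ (¬d)) → (((d ∨ c) → (¬(w → s))) ∧ ((¬(d ∨ c)) → ((¬s) ∧ d ∧ (¬(w → s)))))) ∧ ((¬(c ∧ (¬d))) → ((c → (w → s)) ∧ c)))) ∧ ((¬((¬w) ∧ c)) → (((c ∧ s) → ((((¬s) ∨ c) → c) ∧ ((¬((¬s) ∨ c)) → ((¬s) ∧ c)))) ∧ ((¬(c ∧ s)) → ((c → (¬c)) ∧ c)))); else branch requires ((c ∧ (¬d)) → (((d ∨ c) → (¬w)) ∧ (d ∨ c))) ∧ ((¬(c ∧ (¬d))) → ((c → w) ∧ c)).
Before the if: (s → ((((¬w) ∧ c) → (((c ∧ (¬d)) → (((d ∨ c) → (¬(w → s))) ∧ ((¬(d ∨ c)) → ((¬s) ∧ d ∧ (¬(w → s)))))) ∧ ((¬(c ∧ (¬d))) → ((c → (w → s)) ∧ c)))) ∧ ((¬((¬w) ∧ c)) → (((c ∧ s) → ((((¬s) ∨ c) → c) ∧ ((¬((¬s) ∨ c)) → ((¬s) ∧ c)))) ∧ ((¬(c ∧ s)) → ((c → (¬c)) ∧ c)))))) ∧ ((¬s) → (((c ∧ (¬d)) → (((d ∨ c) → (¬w)) ∧ (d ∨ c))) ∧ ((¬(c ∧ (¬d))) → ((c → w) ∧ c))))
The weakest precondition is (s → ((((¬w) ∧ c) → (((c ∧ (¬d)) → (((d ∨ c) → (¬(w → s))) ∧ ((¬(d ∨ c)) → ((¬s) ∧ d ∧ (¬(w → s)))))) ∧ ((¬(c ∧ (¬d))) → ((c → (w → s)) ∧ c)))) ∧ ((¬((¬w) ∧ c)) → (((c ∧ s) → ((((¬s) ∨ c) → c) ∧ ((¬((¬s) ∨ c)) → ((¬s) ∧ c)))) ∧ ((¬(c ∧ s)) → ((c → (¬c)) ∧ c)))))) ∧ ((¬s) → (((c ∧ (¬d)) → (((d ∨ c) → (¬w)) ∧ (d ∨ c))) ∧ ((¬(c ∧ (¬d))) → ((c → w) ∧ c)))).
Check whether (s → ((((¬w) ∧ c) → ((c → ((c → (¬(w → s))) ∧ c)) ∧ ((¬c) → ((c → (w → s)) ∧ c)))) ∧ ((¬((¬w) ∧ c)) → (((c ∧ s) → ((((¬s) ∨ c) → c) ∧ ((¬((¬s) ∨ c)) → ((¬s) ∧ c)))) ∧ ((¬(c ∧ s)) → ((c → (¬c)) ∧ c)))))) ∧ ((¬s) → ((c → ((c → (¬w)) ∧ c)) ∧ ((¬c) → ((c → w) ∧ c)))) ∧ d implies it.
Countermodel: at the initial state c = true, d = true, s = false, w = false, the precondition holds but the weakest precondition fails.
Answer: invalid


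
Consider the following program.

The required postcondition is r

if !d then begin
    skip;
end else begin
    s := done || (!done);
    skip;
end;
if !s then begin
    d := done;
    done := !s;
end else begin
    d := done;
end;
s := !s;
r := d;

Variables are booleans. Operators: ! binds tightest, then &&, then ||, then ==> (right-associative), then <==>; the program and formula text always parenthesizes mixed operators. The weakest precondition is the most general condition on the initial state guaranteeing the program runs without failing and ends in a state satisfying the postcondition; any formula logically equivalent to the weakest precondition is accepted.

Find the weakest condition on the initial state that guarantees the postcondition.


Working backward. After the program, r must hold.
Before r := d: d
Before s := !s: d
Then branch requires done; else branch requires done.
Before the if: ((!s) ==> done) && (s ==> done)
Then branch requires ((!s) ==> done) && (s ==> done); else branch requires done.
Before the if: ((!d) ==> (((!s) ==> done) && (s ==> done))) && (d ==> done)
Answer: WP = ((!d) ==> (((!s) ==> done) && (s ==> done))) && (d ==> done)


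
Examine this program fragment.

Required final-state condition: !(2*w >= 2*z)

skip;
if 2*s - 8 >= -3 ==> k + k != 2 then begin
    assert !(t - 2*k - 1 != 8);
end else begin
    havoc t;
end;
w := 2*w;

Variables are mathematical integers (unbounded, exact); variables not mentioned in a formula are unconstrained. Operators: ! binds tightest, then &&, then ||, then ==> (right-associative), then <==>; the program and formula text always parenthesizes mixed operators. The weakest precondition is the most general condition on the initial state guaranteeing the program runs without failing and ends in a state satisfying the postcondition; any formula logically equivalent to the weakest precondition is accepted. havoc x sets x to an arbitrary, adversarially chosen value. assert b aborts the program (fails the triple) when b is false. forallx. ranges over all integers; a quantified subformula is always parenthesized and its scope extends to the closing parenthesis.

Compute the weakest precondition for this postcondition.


Working backward. After the program, !(2*w >= 2*z) must hold.
Before w := 2*w: !(4*w >= 2*z)
Then branch requires (!(t != 2*k + 9)) && (!(4*w >= 2*z)); else branch requires !(4*w >= 2*z).
Before the if: ((2*s >= 5 ==> 2*k != 2) ==> ((!(t != 2*k + 9)) && (!(4*w >= 2*z)))) && ((!(2*s >= 5 ==> 2*k != 2)) ==> (!(4*w >= 2*z)))
Before skip: ((2*s >= 5 ==> 2*k != 2) ==> ((!(t != 2*k + 9)) && (!(4*w >= 2*z)))) && ((!(2*s >= 5 ==> 2*k != 2)) ==> (!(4*w >= 2*z)))
Answer: WP = ((2*s >= 5 ==> 2*k != 2) ==> ((!(t != 2*k + 9)) && (!(4*w >= 2*z)))) && ((!(2*s >= 5 ==> 2*k != 2)) ==> (!(4*w >= 2*z)))


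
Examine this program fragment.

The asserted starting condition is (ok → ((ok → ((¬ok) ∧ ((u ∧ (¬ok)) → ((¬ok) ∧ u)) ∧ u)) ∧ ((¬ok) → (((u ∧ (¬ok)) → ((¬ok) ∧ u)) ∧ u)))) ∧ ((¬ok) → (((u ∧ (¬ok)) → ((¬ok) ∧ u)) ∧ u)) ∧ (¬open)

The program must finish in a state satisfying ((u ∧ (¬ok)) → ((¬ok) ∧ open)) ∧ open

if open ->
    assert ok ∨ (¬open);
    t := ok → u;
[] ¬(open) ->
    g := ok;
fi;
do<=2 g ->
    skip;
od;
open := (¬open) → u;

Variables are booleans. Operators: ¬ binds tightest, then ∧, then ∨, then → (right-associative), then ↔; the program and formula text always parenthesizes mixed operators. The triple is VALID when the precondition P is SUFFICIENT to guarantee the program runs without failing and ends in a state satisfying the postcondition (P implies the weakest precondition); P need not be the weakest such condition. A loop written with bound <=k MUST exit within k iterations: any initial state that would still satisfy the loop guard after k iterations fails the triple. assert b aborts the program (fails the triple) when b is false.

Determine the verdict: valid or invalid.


Working backward. After the program, ((u ∧ (¬ok)) → ((¬ok) ∧ open)) ∧ open must hold.
Before open := (¬open) → u: ((u ∧ (¬ok)) → ((¬ok) ∧ ((¬open) → u))) ∧ ((¬open) → u)
Before the loop (bound <=2), unroll the exhaustion recursion (WP_0 = exit-now case; WP_j = one more guarded iteration, up to j = 2):
  WP_0: (¬g) ∧ ((u ∧ (¬ok)) → ((¬ok) ∧ ((¬open) → u))) ∧ ((¬open) → u)
  WP_1: (g → ((¬g) ∧ ((u ∧ (¬ok)) → ((¬ok) ∧ ((¬open) → u))) ∧ ((¬open) → u))) ∧ ((¬g) → (((u ∧ (¬ok)) → ((¬ok) ∧ ((¬open) → u))) ∧ ((¬open) → u)))
  WP_2: (g → ((g → ((¬g) ∧ ((u ∧ (¬ok)) → ((¬ok) ∧ ((¬open) → u))) ∧ ((¬open) → u))) ∧ ((¬g) → (((u ∧ (¬ok)) → ((¬ok) ∧ ((¬open) → u))) ∧ ((¬open) → u))))) ∧ ((¬g) → (((u ∧ (¬ok)) → ((¬ok) ∧ ((¬open) → u))) ∧ ((¬open) → u)))
So before the loop: (g → ((g → ((¬g) ∧ ((u ∧ (¬ok)) → ((¬ok) ∧ ((¬open) → u))) ∧ ((¬open) → u))) ∧ ((¬g) → (((u ∧ (¬ok)) → ((¬ok) ∧ ((¬open) → u))) ∧ ((¬open) → u))))) ∧ ((¬g) → (((u ∧ (¬ok)) → ((¬ok) ∧ ((¬open) → u))) ∧ ((¬open) → u)))
Then branch requires (ok ∨ (¬open)) ∧ (g → ((g → ((¬g) ∧ ((u ∧ (¬ok)) → ((¬ok) ∧ ((¬open) → u))) ∧ ((¬open) → u))) ∧ ((¬g) → (((u ∧ (¬ok)) → ((¬ok) ∧ ((¬open) → u))) ∧ ((¬open) → u))))) ∧ ((¬g) → (((u ∧ (¬ok)) → ((¬ok) ∧ ((¬open) → u))) ∧ ((¬open) → u))); else branch requires (ok → ((ok → ((¬ok) ∧ ((u ∧ (¬ok)) → ((¬ok) ∧ ((¬open) → u))) ∧ ((¬open) → u))) ∧ ((¬ok) → (((u ∧ (¬ok)) → ((¬ok) ∧ ((¬open) → u))) ∧ ((¬open) → u))))) ∧ ((¬ok) → (((u ∧ (¬ok)) → ((¬ok) ∧ ((¬open) → u))) ∧ ((¬open) → u))).
Before the if: (open → ((ok ∨ (¬open)) ∧ (g → ((g → ((¬g) ∧ ((u ∧ (¬ok)) → ((¬ok) ∧ ((¬open) → u))) ∧ ((¬open) → u))) ∧ ((¬g) → (((u ∧ (¬ok)) → ((¬ok) ∧ ((¬open) → u))) ∧ ((¬open) → u))))) ∧ ((¬g) → (((u ∧ (¬ok)) → ((¬ok) ∧ ((¬open) → u))) ∧ ((¬open) → u))))) ∧ ((¬open) → ((ok → ((ok → ((¬ok) ∧ ((u ∧ (¬ok)) → ((¬ok) ∧ ((¬open) → u))) ∧ ((¬open) → u))) ∧ ((¬ok) → (((u ∧ (¬ok)) → ((¬ok) ∧ ((¬open) → u))) ∧ ((¬open) → u))))) ∧ ((¬ok) → (((u ∧ (¬ok)) → ((¬ok) ∧ ((¬open) → u))) ∧ ((¬open) → u)))))
The weakest precondition is (open → ((ok ∨ (¬open)) ∧ (g → ((g → ((¬g) ∧ ((u ∧ (¬ok)) → ((¬ok) ∧ ((¬open) → u))) ∧ ((¬open) → u))) ∧ ((¬g) → (((u ∧ (¬ok)) → ((¬ok) ∧ ((¬open) → u))) ∧ ((¬open) → u))))) ∧ ((¬g) → (((u ∧ (¬ok)) → ((¬ok) ∧ ((¬open) → u))) ∧ ((¬open) → u))))) ∧ ((¬open) → ((ok → ((ok → ((¬ok) ∧ ((u ∧ (¬ok)) → ((¬ok) ∧ ((¬open) → u))) ∧ ((¬open) → u))) ∧ ((¬ok) → (((u ∧ (¬ok)) → ((¬ok) ∧ ((¬open) → u))) ∧ ((¬open) → u))))) ∧ ((¬ok) → (((u ∧ (¬ok)) → ((¬ok) ∧ ((¬open) → u))) ∧ ((¬open) → u))))).
Check whether (ok → ((ok → ((¬ok) ∧ ((u ∧ (¬ok)) → ((¬ok) ∧ u)) ∧ u)) ∧ ((¬ok) → (((u ∧ (¬ok)) → ((¬ok) ∧ u)) ∧ u)))) ∧ ((¬ok) → (((u ∧ (¬ok)) → ((¬ok) ∧ u)) ∧ u)) ∧ (¬open) implies it.
Every state satisfying the precondition satisfies the weakest precondition: the implication holds.
Answer: valid


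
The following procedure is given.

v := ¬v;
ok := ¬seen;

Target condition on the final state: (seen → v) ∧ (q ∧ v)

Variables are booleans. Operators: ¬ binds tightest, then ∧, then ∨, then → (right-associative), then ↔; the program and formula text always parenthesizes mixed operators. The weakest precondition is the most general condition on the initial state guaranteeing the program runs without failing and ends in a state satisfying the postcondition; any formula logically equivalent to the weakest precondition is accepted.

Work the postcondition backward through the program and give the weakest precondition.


Working backward. After the program, the postcondition (seen → v) ∧ (q ∧ v) must hold; in canonical form it is (seen → v) ∧ q ∧ v.
Before ok := ¬seen: (seen → v) ∧ q ∧ v
Before v := ¬v: (seen → (¬v)) ∧ q ∧ (¬v)
Answer: WP = (seen → (¬v)) ∧ q ∧ (¬v)


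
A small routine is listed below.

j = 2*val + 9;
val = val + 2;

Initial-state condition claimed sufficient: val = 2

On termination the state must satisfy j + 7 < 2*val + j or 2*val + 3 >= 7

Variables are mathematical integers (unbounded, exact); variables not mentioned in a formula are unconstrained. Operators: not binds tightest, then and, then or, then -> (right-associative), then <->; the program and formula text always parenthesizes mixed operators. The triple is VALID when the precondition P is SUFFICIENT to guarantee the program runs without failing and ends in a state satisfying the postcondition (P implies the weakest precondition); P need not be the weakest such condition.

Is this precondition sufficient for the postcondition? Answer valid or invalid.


Working backward. After the program, the postcondition j + 7 < 2*val + j or 2*val + 3 >= 7 must hold; in canonical form it is 2*val > 7 or 2*val >= 4.
Before val := val + 2: 2*val > 3 or 2*val >= 0
Before j := 2*val + 9: 2*val > 3 or 2*val >= 0
The weakest precondition is 2*val > 3 or 2*val >= 0.
Check whether val = 2 implies it.
Every state satisfying the precondition satisfies the weakest precondition: the implication holds.
Answer: valid


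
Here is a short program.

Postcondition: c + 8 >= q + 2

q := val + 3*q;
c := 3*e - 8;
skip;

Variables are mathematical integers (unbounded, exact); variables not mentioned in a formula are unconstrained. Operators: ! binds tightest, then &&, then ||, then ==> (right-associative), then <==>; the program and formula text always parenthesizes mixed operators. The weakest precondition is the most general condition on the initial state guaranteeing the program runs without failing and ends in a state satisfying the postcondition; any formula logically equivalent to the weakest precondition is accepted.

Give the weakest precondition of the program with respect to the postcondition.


Working backward. After the program, the postcondition c + 8 >= q + 2 must hold; in canonical form it is c >= q - 6.
Before skip: c >= q - 6
Before c := 3*e - 8: 3*e >= q + 2
Before q := val + 3*q: 3*e >= 3*q + val + 2
Answer: WP = 3*e >= 3*q + val + 2


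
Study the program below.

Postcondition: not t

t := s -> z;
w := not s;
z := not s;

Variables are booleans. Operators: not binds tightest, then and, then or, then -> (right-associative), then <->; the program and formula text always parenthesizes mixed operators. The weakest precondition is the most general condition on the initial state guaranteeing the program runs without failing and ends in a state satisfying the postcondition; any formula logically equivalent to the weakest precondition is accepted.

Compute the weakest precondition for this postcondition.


Working backward. After the program, not t must hold.
Before z := not s: not t
Before w := not s: not t
Before t := s -> z: not (s -> z)
Answer: WP = not (s -> z)
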